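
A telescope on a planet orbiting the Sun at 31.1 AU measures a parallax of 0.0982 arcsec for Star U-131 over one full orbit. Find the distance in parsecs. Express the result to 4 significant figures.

With baseline B (in AU) and parallax p (in arcsec), d = B/p parsecs.
d = 31.1 / 0.0982 = 316.7 pc.

316.7 pc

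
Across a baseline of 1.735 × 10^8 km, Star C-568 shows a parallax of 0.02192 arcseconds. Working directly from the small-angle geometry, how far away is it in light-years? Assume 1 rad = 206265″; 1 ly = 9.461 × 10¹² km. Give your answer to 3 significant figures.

θ = 0.02192″ = 0.02192/206265 = 1.0627 × 10^-7 rad.
d = B/θ = (1.735 × 10^8) / (1.0627 × 10^-7) = 1.6326 × 10^15 km = (1.6326 × 10^15) / (9.461 × 10^12) ly = 172.56 ly.

173 ly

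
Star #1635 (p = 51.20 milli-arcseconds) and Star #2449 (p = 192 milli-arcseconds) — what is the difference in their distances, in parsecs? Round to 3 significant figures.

14.3 pc

d_A = 1/0.05120″ = 19.531 pc; d_B = 1/0.1920″ = 5.2083 pc.
|d_B − d_A| = |5.2083 − 19.531| = 14.323 pc.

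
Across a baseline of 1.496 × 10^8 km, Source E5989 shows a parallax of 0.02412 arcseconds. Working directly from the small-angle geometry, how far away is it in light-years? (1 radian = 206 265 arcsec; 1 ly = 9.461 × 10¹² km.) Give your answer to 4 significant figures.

135.2 ly

θ = 0.02412″ = 0.02412/206265 = 1.1694 × 10^-7 rad.
d = B/θ = (1.496 × 10^8) / (1.1694 × 10^-7) = 1.2793 × 10^15 km = (1.2793 × 10^15) / (9.461 × 10^12) ly = 135.22 ly.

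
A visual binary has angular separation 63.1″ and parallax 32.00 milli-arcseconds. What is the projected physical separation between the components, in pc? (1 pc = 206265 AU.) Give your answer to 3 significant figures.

0.00956 pc

d = 1/p = 1/0.03200″ = 31.25 pc.
At distance d (pc), an angle of θ arcsec spans θ·d AU: s = 63.1 × 31.25 = 1971.9 AU.
= 1971.9 / 206265 = 0.0095600 pc.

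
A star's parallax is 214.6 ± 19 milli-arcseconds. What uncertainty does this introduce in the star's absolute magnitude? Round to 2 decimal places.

σ_M = 0.19 mag

M = m − 5 log₁₀ d + 5 = m + 5 log₁₀ p + 5, so ∂M/∂p = 5/(p ln 10).
σ_M = (5/ln 10) · (σ_p/p) = 2.1715 × 19/214.6 = 2.1715 × 0.088537 = 0.19226.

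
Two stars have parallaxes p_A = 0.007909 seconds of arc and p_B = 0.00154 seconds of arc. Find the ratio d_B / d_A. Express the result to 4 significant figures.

5.136

Since d = 1/p, d_B/d_A = p_A/p_B.
= 0.007909 / 0.00154 = 5.1357.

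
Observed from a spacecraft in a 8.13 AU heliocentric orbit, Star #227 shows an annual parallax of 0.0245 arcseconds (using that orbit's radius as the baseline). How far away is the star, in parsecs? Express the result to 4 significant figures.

With baseline B (in AU) and parallax p (in arcsec), d = B/p parsecs.
d = 8.13 / 0.0245 = 331.84 pc.

331.8 pc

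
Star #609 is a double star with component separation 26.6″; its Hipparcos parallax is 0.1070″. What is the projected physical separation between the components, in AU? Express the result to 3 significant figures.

249 AU

d = 1/p = 1/0.1070″ = 9.3458 pc.
At distance d (pc), an angle of θ arcsec spans θ·d AU: s = 26.6 × 9.3458 = 248.6 AU.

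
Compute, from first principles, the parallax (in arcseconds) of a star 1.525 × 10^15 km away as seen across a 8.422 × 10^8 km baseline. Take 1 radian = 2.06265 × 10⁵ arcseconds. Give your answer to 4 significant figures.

θ ≈ B/d = (8.422 × 10^8) / (1.525 × 10^15) = 5.5226 × 10^-7 rad.
In arcseconds: 5.5226 × 10^-7 × 206265 = 0.11391″.

0.1139 arcsec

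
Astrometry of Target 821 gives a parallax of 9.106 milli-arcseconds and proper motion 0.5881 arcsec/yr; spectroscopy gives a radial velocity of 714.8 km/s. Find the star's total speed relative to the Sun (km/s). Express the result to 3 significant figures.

778 km/s

d = 1/p = 1/0.009106″ = 109.82 pc.
v_t = 4.740 μ d = 4.740 × 0.5881 × 109.82 = 306.13 km/s.
v = √(v_r² + v_t²) = √(714.8² + 306.13²) = √604655 = 777.6 km/s.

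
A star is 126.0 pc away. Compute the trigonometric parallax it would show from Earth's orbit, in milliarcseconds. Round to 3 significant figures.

p = 1/d = 1/126 = 0.0079365 arcsec.
= 0.0079365 × 1000 = 7.9365 mas.

7.94 mas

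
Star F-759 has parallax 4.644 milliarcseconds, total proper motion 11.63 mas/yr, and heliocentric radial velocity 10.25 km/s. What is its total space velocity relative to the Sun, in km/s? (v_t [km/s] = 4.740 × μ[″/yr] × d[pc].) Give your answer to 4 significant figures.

d = 1/p = 1/0.004644″ = 215.33 pc.
μ = 11.63 mas/yr = 0.01163 ″/yr.
v_t = 4.740 μ d = 4.740 × 0.01163 × 215.33 = 11.87 km/s.
v = √(v_r² + v_t²) = √(10.25² + 11.87²) = √245.959 = 15.683 km/s.

15.68 km/s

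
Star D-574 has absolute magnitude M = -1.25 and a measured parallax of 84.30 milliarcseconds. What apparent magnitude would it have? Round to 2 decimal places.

m = -0.88

d = 1/p = 1/0.08430″ = 11.862 pc.
m − M = 5 log₁₀ d − 5 = 5 log₁₀(11.862) − 5 = 5.3708 − 5 = 0.3708.
m = M + (m − M) = -1.25 + 0.3708 = -0.88.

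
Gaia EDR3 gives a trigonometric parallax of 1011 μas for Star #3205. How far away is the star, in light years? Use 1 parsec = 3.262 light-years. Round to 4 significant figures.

p = 1011 μas = 0.001011 arcsec.
d = 1/p = 1/0.001011 = 989.12 pc.
In light-years: 989.12 × 3.262 = 3226.5 ly.

3227 light years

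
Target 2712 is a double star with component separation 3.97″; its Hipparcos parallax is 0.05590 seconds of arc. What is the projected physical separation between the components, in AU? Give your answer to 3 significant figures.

71.0 AU

d = 1/p = 1/0.05590″ = 17.889 pc.
At distance d (pc), an angle of θ arcsec spans θ·d AU: s = 3.97 × 17.889 = 71.019 AU.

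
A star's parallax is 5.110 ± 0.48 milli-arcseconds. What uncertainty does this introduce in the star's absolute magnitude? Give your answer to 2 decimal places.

σ_M = 0.20 mag

M = m − 5 log₁₀ d + 5 = m + 5 log₁₀ p + 5, so ∂M/∂p = 5/(p ln 10).
σ_M = (5/ln 10) · (σ_p/p) = 2.1715 × 0.48/5.110 = 2.1715 × 0.093933 = 0.20398.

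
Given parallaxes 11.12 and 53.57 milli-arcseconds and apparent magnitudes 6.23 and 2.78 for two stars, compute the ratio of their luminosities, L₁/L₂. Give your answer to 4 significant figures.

L₁/L₂ = 0.9675

d₁ = 1/p₁ = 1/0.01112″ = 89.928 pc; d₂ = 1/p₂ = 1/0.05357″ = 18.667 pc.
M₁ = m₁ − 5 log₁₀ d₁ + 5 = 6.23 − 9.7695 + 5 = 1.4605.
M₂ = 2.78 − 6.3554 + 5 = 1.4246.
L₁/L₂ = 10^(0.4(M₂ − M₁)) = 10^(0.4 × (-0.0359)) = 10^(-0.01436) = 0.96748.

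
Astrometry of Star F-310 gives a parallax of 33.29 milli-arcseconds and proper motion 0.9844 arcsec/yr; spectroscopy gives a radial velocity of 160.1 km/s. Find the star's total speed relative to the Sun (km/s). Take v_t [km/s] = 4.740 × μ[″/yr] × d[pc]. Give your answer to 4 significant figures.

d = 1/p = 1/0.03329″ = 30.039 pc.
v_t = 4.740 μ d = 4.740 × 0.9844 × 30.039 = 140.16 km/s.
v = √(v_r² + v_t²) = √(160.1² + 140.16²) = √45276.8 = 212.78 km/s.

212.8 km/s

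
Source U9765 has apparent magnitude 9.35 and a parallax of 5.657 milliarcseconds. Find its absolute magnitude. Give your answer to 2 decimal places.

d = 1/p = 1/0.005657″ = 176.77 pc.
m − M = 5 log₁₀(176.77) − 5 = 11.2370 − 5 = 6.2370.
M = m − (m − M) = 9.35 − 6.2370 = 3.11.

M = 3.11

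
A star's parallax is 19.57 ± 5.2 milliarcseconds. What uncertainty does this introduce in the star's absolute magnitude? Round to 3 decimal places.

M = m − 5 log₁₀ d + 5 = m + 5 log₁₀ p + 5, so ∂M/∂p = 5/(p ln 10).
σ_M = (5/ln 10) · (σ_p/p) = 2.1715 × 5.2/19.57 = 2.1715 × 0.26571 = 0.57699.

σ_M = 0.577 mag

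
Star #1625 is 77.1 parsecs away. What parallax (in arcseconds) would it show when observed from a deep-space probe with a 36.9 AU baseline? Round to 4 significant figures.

p (arcsec) = B (AU) / d (pc).
p = 36.9 / 77.1 = 0.4786 arcsec.

0.4786 arcsec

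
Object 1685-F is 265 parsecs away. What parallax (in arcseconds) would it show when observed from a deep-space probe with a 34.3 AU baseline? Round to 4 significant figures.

0.1294 arcsec

p (arcsec) = B (AU) / d (pc).
p = 34.3 / 265 = 0.12943 arcsec.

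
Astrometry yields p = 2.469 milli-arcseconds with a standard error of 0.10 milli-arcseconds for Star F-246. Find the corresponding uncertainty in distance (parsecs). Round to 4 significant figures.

d = 1/p, so σ_d = σ_p / p².
σ_d = 0.000100 / (0.002469)² = 0.000100 / 0.000006096 = 16.404 pc.

16.40 pc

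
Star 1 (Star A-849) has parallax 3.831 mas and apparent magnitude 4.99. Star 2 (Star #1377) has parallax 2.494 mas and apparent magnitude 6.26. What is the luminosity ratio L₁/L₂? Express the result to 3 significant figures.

L₁/L₂ = 1.37

d₁ = 1/p₁ = 1/0.003831″ = 261.03 pc; d₂ = 1/p₂ = 1/0.002494″ = 400.96 pc.
M₁ = m₁ − 5 log₁₀ d₁ + 5 = 4.99 − 12.0835 + 5 = -2.0935.
M₂ = 6.26 − 13.0155 + 5 = -1.7555.
L₁/L₂ = 10^(0.4(M₂ − M₁)) = 10^(0.4 × 0.3380) = 10^0.13520 = 1.3652.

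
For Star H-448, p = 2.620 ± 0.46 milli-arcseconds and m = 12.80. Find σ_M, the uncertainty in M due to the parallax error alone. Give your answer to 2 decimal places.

M = m − 5 log₁₀ d + 5 = m + 5 log₁₀ p + 5, so ∂M/∂p = 5/(p ln 10).
σ_M = (5/ln 10) · (σ_p/p) = 2.1715 × 0.46/2.620 = 2.1715 × 0.17557 = 0.38125.

σ_M = 0.38 mag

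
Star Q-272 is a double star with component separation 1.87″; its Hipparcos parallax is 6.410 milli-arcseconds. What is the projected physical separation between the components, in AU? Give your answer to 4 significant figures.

291.7 AU

d = 1/p = 1/0.006410″ = 156.01 pc.
At distance d (pc), an angle of θ arcsec spans θ·d AU: s = 1.87 × 156.01 = 291.74 AU.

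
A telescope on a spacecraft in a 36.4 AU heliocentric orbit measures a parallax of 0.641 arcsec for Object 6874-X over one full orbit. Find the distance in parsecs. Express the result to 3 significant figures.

With baseline B (in AU) and parallax p (in arcsec), d = B/p parsecs.
d = 36.4 / 0.641 = 56.786 pc.

56.8 pc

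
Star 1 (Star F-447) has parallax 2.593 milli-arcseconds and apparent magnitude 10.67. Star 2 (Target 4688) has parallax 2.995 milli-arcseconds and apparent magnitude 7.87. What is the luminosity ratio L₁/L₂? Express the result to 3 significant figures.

d₁ = 1/p₁ = 1/0.002593″ = 385.65 pc; d₂ = 1/p₂ = 1/0.002995″ = 333.89 pc.
M₁ = m₁ − 5 log₁₀ d₁ + 5 = 10.67 − 12.9310 + 5 = 2.7390.
M₂ = 7.87 − 12.6180 + 5 = 0.2520.
L₁/L₂ = 10^(0.4(M₂ − M₁)) = 10^(0.4 × (-2.4870)) = 10^(-0.99480) = 0.1012.

L₁/L₂ = 0.101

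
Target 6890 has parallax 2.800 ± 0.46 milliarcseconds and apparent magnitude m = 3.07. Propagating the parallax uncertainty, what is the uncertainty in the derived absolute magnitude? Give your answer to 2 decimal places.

σ_M = 0.36 mag

M = m − 5 log₁₀ d + 5 = m + 5 log₁₀ p + 5, so ∂M/∂p = 5/(p ln 10).
σ_M = (5/ln 10) · (σ_p/p) = 2.1715 × 0.46/2.800 = 2.1715 × 0.16429 = 0.35676.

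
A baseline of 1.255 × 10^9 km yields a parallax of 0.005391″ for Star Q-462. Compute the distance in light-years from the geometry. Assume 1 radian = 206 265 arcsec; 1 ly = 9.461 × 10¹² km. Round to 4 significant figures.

5075 ly

θ = 0.005391″ = 0.005391/206265 = 2.6136 × 10^-8 rad.
d = B/θ = (1.255 × 10^9) / (2.6136 × 10^-8) = 4.8018 × 10^16 km = (4.8018 × 10^16) / (9.461 × 10^12) ly = 5075.4 ly.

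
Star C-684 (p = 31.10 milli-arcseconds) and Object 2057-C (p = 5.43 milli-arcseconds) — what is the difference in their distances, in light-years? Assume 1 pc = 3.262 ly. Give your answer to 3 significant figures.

496 ly

d_A = 1/0.03110″ = 32.154 pc; d_B = 1/0.005430″ = 184.16 pc.
|d_B − d_A| = |184.16 − 32.154| = 152.01 pc = 152.01 × 3.262 ly = 495.86 ly.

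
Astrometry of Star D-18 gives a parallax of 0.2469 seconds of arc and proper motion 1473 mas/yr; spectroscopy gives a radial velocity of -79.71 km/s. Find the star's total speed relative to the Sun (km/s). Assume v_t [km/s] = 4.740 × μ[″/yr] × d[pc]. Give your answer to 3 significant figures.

84.6 km/s

d = 1/p = 1/0.2469″ = 4.0502 pc.
μ = 1473 mas/yr = 1.473 ″/yr.
v_t = 4.740 μ d = 4.740 × 1.473 × 4.0502 = 28.279 km/s.
v = √(v_r² + v_t²) = √((-79.71)² + 28.279²) = √7153.39 = 84.578 km/s.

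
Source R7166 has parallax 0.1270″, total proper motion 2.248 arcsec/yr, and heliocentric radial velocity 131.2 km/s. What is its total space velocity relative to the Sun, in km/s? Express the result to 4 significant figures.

155.7 km/s

d = 1/p = 1/0.1270″ = 7.874 pc.
v_t = 4.740 μ d = 4.740 × 2.248 × 7.874 = 83.902 km/s.
v = √(v_r² + v_t²) = √(131.2² + 83.902²) = √24253 = 155.73 km/s.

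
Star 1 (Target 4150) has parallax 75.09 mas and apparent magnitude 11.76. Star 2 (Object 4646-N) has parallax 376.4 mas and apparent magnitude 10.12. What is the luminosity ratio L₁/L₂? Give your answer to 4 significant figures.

L₁/L₂ = 5.548

d₁ = 1/p₁ = 1/0.07509″ = 13.317 pc; d₂ = 1/p₂ = 1/0.3764″ = 2.6567 pc.
M₁ = m₁ − 5 log₁₀ d₁ + 5 = 11.76 − 5.6220 + 5 = 11.1380.
M₂ = 10.12 − 2.1217 + 5 = 12.9983.
L₁/L₂ = 10^(0.4(M₂ − M₁)) = 10^(0.4 × 1.8603) = 10^0.74412 = 5.5478.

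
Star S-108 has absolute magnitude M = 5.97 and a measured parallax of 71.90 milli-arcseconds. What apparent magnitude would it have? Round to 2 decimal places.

m = 6.69

d = 1/p = 1/0.07190″ = 13.908 pc.
m − M = 5 log₁₀ d − 5 = 5 log₁₀(13.908) − 5 = 5.7163 − 5 = 0.7163.
m = M + (m − M) = 5.97 + 0.7163 = 6.69.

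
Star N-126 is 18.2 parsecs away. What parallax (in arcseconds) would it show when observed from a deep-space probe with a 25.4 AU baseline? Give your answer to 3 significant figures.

1.40 arcsec

p (arcsec) = B (AU) / d (pc).
p = 25.4 / 18.2 = 1.3956 arcsec.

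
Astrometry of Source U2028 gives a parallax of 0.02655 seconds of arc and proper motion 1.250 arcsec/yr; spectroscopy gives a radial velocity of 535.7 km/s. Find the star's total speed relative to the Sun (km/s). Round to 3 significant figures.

d = 1/p = 1/0.02655″ = 37.665 pc.
v_t = 4.740 μ d = 4.740 × 1.250 × 37.665 = 223.17 km/s.
v = √(v_r² + v_t²) = √(535.7² + 223.17²) = √336779 = 580.33 km/s.

580 km/s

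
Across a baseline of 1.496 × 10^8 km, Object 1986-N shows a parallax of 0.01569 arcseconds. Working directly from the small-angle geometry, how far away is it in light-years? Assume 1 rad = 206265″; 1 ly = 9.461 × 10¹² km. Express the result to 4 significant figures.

207.9 ly

θ = 0.01569″ = 0.01569/206265 = 7.6067 × 10^-8 rad.
d = B/θ = (1.496 × 10^8) / (7.6067 × 10^-8) = 1.9667 × 10^15 km = (1.9667 × 10^15) / (9.461 × 10^12) ly = 207.87 ly.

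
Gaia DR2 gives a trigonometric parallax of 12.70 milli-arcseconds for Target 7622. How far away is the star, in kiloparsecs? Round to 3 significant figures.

p = 12.70 milli-arcseconds = 0.01270 arcsec.
d = 1/p = 1/0.01270 = 78.74 pc.
= 0.07874 kpc.

0.0787 kpc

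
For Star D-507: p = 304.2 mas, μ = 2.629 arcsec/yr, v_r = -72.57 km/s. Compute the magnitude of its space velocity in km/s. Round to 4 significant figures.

83.33 km/s

d = 1/p = 1/0.3042″ = 3.2873 pc.
v_t = 4.740 μ d = 4.740 × 2.629 × 3.2873 = 40.965 km/s.
v = √(v_r² + v_t²) = √((-72.57)² + 40.965²) = √6944.54 = 83.334 km/s.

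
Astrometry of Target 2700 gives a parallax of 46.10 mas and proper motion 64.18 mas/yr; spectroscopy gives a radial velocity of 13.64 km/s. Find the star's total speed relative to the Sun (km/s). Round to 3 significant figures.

d = 1/p = 1/0.04610″ = 21.692 pc.
μ = 64.18 mas/yr = 0.06418 ″/yr.
v_t = 4.740 μ d = 4.740 × 0.06418 × 21.692 = 6.599 km/s.
v = √(v_r² + v_t²) = √(13.64² + 6.599²) = √229.596 = 15.152 km/s.

15.2 km/s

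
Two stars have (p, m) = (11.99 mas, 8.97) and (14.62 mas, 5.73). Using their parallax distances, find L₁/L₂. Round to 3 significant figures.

L₁/L₂ = 0.0752

d₁ = 1/p₁ = 1/0.01199″ = 83.403 pc; d₂ = 1/p₂ = 1/0.01462″ = 68.399 pc.
M₁ = m₁ − 5 log₁₀ d₁ + 5 = 8.97 − 9.6059 + 5 = 4.3641.
M₂ = 5.73 − 9.1752 + 5 = 1.5548.
L₁/L₂ = 10^(0.4(M₂ − M₁)) = 10^(0.4 × (-2.8093)) = 10^(-1.12372) = 0.075211.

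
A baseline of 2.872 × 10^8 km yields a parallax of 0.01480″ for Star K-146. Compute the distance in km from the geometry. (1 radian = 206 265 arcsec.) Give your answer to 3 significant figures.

θ = 0.01480″ = 0.01480/206265 = 7.1752 × 10^-8 rad.
d = B/θ = (2.872 × 10^8) / (7.1752 × 10^-8) = 4.0027 × 10^15 km.

4.00 × 10^15 km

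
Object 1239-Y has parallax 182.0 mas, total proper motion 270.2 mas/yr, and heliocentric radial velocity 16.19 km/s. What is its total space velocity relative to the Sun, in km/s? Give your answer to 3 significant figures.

17.7 km/s

d = 1/p = 1/0.1820″ = 5.4945 pc.
μ = 270.2 mas/yr = 0.2702 ″/yr.
v_t = 4.740 μ d = 4.740 × 0.2702 × 5.4945 = 7.0371 km/s.
v = √(v_r² + v_t²) = √(16.19² + 7.0371²) = √311.637 = 17.653 km/s.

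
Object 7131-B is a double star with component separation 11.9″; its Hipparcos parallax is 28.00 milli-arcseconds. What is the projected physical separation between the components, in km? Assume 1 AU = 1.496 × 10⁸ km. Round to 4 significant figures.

6.358 × 10^10 km

d = 1/p = 1/0.02800″ = 35.714 pc.
At distance d (pc), an angle of θ arcsec spans θ·d AU: s = 11.9 × 35.714 = 425 AU.
= 425 × 1.496 × 10⁸ km = 6.3580 × 10^10 km.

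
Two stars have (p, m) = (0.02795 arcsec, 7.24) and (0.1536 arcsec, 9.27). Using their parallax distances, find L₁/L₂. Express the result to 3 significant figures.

L₁/L₂ = 196

d₁ = 1/p₁ = 1/0.02795″ = 35.778 pc; d₂ = 1/p₂ = 1/0.1536″ = 6.5104 pc.
M₁ = m₁ − 5 log₁₀ d₁ + 5 = 7.24 − 7.7681 + 5 = 4.4719.
M₂ = 9.27 − 4.0680 + 5 = 10.2020.
L₁/L₂ = 10^(0.4(M₂ − M₁)) = 10^(0.4 × 5.7301) = 10^2.29204 = 195.9.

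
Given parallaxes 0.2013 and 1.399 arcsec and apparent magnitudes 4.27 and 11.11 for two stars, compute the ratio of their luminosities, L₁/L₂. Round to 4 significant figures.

L₁/L₂ = 26300

d₁ = 1/p₁ = 1/0.2013″ = 4.9677 pc; d₂ = 1/p₂ = 1/1.399″ = 0.7148 pc.
M₁ = m₁ − 5 log₁₀ d₁ + 5 = 4.27 − 3.4808 + 5 = 5.7892.
M₂ = 11.11 − (-0.7291) + 5 = 16.8391.
L₁/L₂ = 10^(0.4(M₂ − M₁)) = 10^(0.4 × 11.0499) = 10^4.41996 = 26300.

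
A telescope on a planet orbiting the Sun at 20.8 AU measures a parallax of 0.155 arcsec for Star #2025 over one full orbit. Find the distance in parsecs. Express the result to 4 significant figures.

With baseline B (in AU) and parallax p (in arcsec), d = B/p parsecs.
d = 20.8 / 0.155 = 134.19 pc.

134.2 pc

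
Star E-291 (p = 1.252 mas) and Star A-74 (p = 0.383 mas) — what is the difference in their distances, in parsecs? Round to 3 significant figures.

d_A = 1/0.001252″ = 798.72 pc; d_B = 1/0.0003830″ = 2611 pc.
|d_B − d_A| = |2611 − 798.72| = 1812.3 pc.

1810 pc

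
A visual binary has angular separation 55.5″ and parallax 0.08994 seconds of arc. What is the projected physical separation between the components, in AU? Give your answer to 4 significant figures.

617.1 AU

d = 1/p = 1/0.08994″ = 11.119 pc.
At distance d (pc), an angle of θ arcsec spans θ·d AU: s = 55.5 × 11.119 = 617.1 AU.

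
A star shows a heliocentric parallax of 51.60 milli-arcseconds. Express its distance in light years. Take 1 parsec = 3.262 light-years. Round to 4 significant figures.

p = 51.60 milli-arcseconds = 0.05160 arcsec.
d = 1/p = 1/0.05160 = 19.38 pc.
In light-years: 19.38 × 3.262 = 63.218 ly.

63.22 light years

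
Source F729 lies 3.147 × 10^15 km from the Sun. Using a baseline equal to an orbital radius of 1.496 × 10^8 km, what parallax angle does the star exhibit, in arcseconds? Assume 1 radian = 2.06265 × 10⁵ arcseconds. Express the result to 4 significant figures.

θ ≈ B/d = (1.496 × 10^8) / (3.147 × 10^15) = 4.7537 × 10^-8 rad.
In arcseconds: 4.7537 × 10^-8 × 206265 = 0.0098052″.

0.009805 arcsec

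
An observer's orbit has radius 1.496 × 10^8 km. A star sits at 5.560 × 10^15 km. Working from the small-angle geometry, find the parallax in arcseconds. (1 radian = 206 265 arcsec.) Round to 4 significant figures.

θ ≈ B/d = (1.496 × 10^8) / (5.560 × 10^15) = 2.6906 × 10^-8 rad.
In arcseconds: 2.6906 × 10^-8 × 206265 = 0.0055498″.

0.005550 arcsec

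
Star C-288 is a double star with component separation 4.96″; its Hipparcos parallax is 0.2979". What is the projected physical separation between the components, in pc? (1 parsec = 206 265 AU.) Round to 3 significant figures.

d = 1/p = 1/0.2979″ = 3.3568 pc.
At distance d (pc), an angle of θ arcsec spans θ·d AU: s = 4.96 × 3.3568 = 16.65 AU.
= 16.65 / 206265 = 8.0721 × 10^-5 pc.

8.07 × 10^-5 pc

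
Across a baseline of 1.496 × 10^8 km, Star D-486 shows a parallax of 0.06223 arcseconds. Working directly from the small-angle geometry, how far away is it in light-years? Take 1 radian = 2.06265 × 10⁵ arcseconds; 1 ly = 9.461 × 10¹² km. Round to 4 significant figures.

θ = 0.06223″ = 0.06223/206265 = 3.0170 × 10^-7 rad.
d = B/θ = (1.496 × 10^8) / (3.0170 × 10^-7) = 4.9586 × 10^14 km = (4.9586 × 10^14) / (9.461 × 10^12) ly = 52.411 ly.

52.41 ly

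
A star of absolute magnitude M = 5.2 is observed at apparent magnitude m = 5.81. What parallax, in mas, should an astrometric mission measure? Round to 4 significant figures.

75.51 mas

m − M = 5.81 − 5.2 = 0.61.
d = 10^((m−M)/5 + 1) = 10^1.122 = 13.243 pc.
p = 1/d = 1/13.243 = 0.075512 arcsec = 75.512 mas.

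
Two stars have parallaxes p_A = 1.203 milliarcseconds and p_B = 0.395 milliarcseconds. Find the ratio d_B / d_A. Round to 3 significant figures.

Since d = 1/p, d_B/d_A = p_A/p_B.
= 1.203 / 0.395 = 3.0456.

3.05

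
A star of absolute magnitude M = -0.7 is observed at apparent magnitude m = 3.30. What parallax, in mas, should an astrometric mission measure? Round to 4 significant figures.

m − M = 3.30 − (-0.7) = 4.00.
d = 10^((m−M)/5 + 1) = 10^1.800 = 63.096 pc.
p = 1/d = 1/63.096 = 0.015849 arcsec = 15.849 mas.

15.85 mas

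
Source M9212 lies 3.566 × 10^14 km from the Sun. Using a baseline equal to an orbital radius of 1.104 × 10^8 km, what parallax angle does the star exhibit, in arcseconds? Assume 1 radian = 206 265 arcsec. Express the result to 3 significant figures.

θ ≈ B/d = (1.104 × 10^8) / (3.566 × 10^14) = 3.0959 × 10^-7 rad.
In arcseconds: 3.0959 × 10^-7 × 206265 = 0.063858″.

0.0639 arcsec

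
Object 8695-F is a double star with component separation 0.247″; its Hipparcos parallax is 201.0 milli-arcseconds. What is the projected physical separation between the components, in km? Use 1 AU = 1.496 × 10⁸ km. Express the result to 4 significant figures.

1.838 × 10^8 km

d = 1/p = 1/0.2010″ = 4.9751 pc.
At distance d (pc), an angle of θ arcsec spans θ·d AU: s = 0.247 × 4.9751 = 1.2288 AU.
= 1.2288 × 1.496 × 10⁸ km = 1.8383 × 10^8 km.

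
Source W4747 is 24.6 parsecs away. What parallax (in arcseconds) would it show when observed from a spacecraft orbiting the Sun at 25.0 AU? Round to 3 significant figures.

1.02 arcsec

p (arcsec) = B (AU) / d (pc).
p = 25.0 / 24.6 = 1.0163 arcsec.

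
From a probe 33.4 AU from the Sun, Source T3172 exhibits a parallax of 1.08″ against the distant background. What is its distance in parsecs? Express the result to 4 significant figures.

With baseline B (in AU) and parallax p (in arcsec), d = B/p parsecs.
d = 33.4 / 1.08 = 30.926 pc.

30.93 pc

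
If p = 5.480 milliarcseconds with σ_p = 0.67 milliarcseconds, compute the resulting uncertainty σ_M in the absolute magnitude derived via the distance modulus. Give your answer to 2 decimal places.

M = m − 5 log₁₀ d + 5 = m + 5 log₁₀ p + 5, so ∂M/∂p = 5/(p ln 10).
σ_M = (5/ln 10) · (σ_p/p) = 2.1715 × 0.67/5.480 = 2.1715 × 0.12226 = 0.26549.

σ_M = 0.27 mag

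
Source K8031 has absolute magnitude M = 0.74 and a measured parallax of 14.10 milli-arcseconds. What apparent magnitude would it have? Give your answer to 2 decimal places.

m = 4.99

d = 1/p = 1/0.01410″ = 70.922 pc.
m − M = 5 log₁₀ d − 5 = 5 log₁₀(70.922) − 5 = 9.2539 − 5 = 4.2539.
m = M + (m − M) = 0.74 + 4.2539 = 4.99.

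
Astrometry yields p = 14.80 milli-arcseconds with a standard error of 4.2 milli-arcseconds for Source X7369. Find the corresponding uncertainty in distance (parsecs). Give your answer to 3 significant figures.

19.2 pc

d = 1/p, so σ_d = σ_p / p².
σ_d = 0.00420 / (0.01480)² = 0.00420 / 0.00021904 = 19.175 pc.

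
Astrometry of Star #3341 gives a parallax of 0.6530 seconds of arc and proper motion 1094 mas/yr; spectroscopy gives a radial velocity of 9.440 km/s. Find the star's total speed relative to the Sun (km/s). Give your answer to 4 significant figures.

12.34 km/s

d = 1/p = 1/0.6530″ = 1.5314 pc.
μ = 1094 mas/yr = 1.094 ″/yr.
v_t = 4.740 μ d = 4.740 × 1.094 × 1.5314 = 7.9412 km/s.
v = √(v_r² + v_t²) = √(9.440² + 7.9412²) = √152.176 = 12.336 km/s.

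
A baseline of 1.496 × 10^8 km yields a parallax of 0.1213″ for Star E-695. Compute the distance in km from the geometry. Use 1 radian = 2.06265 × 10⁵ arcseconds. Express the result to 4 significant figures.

2.544 × 10^14 km

θ = 0.1213″ = 0.1213/206265 = 5.8808 × 10^-7 rad.
d = B/θ = (1.496 × 10^8) / (5.8808 × 10^-7) = 2.5439 × 10^14 km.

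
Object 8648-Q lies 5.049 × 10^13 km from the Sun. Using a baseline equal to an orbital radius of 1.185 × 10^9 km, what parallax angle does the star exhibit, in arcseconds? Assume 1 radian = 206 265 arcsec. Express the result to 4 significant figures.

θ ≈ B/d = (1.185 × 10^9) / (5.049 × 10^13) = 2.3470 × 10^-5 rad.
In arcseconds: 2.3470 × 10^-5 × 206265 = 4.841″.

4.841 arcsec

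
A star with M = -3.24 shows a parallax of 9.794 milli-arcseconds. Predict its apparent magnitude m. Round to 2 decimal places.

d = 1/p = 1/0.009794″ = 102.1 pc.
m − M = 5 log₁₀ d − 5 = 5 log₁₀(102.1) − 5 = 10.0451 − 5 = 5.0451.
m = M + (m − M) = -3.24 + 5.0451 = 1.81.

m = 1.81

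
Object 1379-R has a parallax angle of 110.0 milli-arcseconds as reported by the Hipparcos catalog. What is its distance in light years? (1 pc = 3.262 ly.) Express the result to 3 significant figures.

29.7 light years

p = 110.0 milli-arcseconds = 0.1100 arcsec.
d = 1/p = 1/0.1100 = 9.0909 pc.
In light-years: 9.0909 × 3.262 = 29.655 ly.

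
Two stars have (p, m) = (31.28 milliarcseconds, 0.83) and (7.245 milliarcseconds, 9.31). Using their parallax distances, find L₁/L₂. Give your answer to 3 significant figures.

L₁/L₂ = 132

d₁ = 1/p₁ = 1/0.03128″ = 31.969 pc; d₂ = 1/p₂ = 1/0.007245″ = 138.03 pc.
M₁ = m₁ − 5 log₁₀ d₁ + 5 = 0.83 − 7.5236 + 5 = -1.6936.
M₂ = 9.31 − 10.6999 + 5 = 3.6101.
L₁/L₂ = 10^(0.4(M₂ − M₁)) = 10^(0.4 × 5.3037) = 10^2.12148 = 132.28.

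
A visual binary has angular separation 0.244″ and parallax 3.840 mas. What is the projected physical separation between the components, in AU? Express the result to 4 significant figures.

63.54 AU

d = 1/p = 1/0.003840″ = 260.42 pc.
At distance d (pc), an angle of θ arcsec spans θ·d AU: s = 0.244 × 260.42 = 63.542 AU.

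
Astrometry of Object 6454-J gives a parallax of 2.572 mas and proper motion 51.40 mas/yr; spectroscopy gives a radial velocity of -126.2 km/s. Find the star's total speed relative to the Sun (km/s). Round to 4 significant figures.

157.8 km/s

d = 1/p = 1/0.002572″ = 388.8 pc.
μ = 51.40 mas/yr = 0.05140 ″/yr.
v_t = 4.740 μ d = 4.740 × 0.05140 × 388.8 = 94.726 km/s.
v = √(v_r² + v_t²) = √((-126.2)² + 94.726²) = √24899.5 = 157.8 km/s.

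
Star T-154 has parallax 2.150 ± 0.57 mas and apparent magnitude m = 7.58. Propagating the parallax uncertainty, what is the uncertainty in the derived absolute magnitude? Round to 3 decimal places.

σ_M = 0.576 mag

M = m − 5 log₁₀ d + 5 = m + 5 log₁₀ p + 5, so ∂M/∂p = 5/(p ln 10).
σ_M = (5/ln 10) · (σ_p/p) = 2.1715 × 0.57/2.150 = 2.1715 × 0.26512 = 0.57571.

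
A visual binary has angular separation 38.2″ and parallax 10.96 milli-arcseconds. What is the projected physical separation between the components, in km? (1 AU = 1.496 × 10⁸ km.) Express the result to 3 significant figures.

5.21 × 10^11 km

d = 1/p = 1/0.01096″ = 91.241 pc.
At distance d (pc), an angle of θ arcsec spans θ·d AU: s = 38.2 × 91.241 = 3485.4 AU.
= 3485.4 × 1.496 × 10⁸ km = 5.2142 × 10^11 km.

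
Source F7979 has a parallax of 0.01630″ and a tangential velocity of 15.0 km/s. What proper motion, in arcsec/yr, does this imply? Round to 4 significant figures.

0.05158 arcsec/yr

d = 1/p = 1/0.01630″ = 61.35 pc.
μ = v_t / (4.74 d) = 15.0 / (4.74 × 61.35) = 15.0 / 290.8 = 0.051582 ″/yr.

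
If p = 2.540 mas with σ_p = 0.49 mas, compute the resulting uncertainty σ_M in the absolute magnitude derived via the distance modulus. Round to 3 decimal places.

M = m − 5 log₁₀ d + 5 = m + 5 log₁₀ p + 5, so ∂M/∂p = 5/(p ln 10).
σ_M = (5/ln 10) · (σ_p/p) = 2.1715 × 0.49/2.540 = 2.1715 × 0.19291 = 0.4189.

σ_M = 0.419 mag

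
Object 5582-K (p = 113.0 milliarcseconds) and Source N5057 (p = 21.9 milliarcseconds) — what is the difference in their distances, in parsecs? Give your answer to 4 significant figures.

d_A = 1/0.1130″ = 8.8496 pc; d_B = 1/0.02190″ = 45.662 pc.
|d_B − d_A| = |45.662 − 8.8496| = 36.812 pc.

36.81 pc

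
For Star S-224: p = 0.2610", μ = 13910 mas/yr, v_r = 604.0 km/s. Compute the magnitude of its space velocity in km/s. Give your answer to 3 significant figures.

655 km/s

d = 1/p = 1/0.2610″ = 3.8314 pc.
μ = 13910 mas/yr = 13.91 ″/yr.
v_t = 4.740 μ d = 4.740 × 13.91 × 3.8314 = 252.62 km/s.
v = √(v_r² + v_t²) = √(604.0² + 252.62²) = √428633 = 654.7 km/s.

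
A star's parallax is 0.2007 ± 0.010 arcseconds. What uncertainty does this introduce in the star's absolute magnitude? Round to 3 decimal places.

M = m − 5 log₁₀ d + 5 = m + 5 log₁₀ p + 5, so ∂M/∂p = 5/(p ln 10).
σ_M = (5/ln 10) · (σ_p/p) = 2.1715 × 0.010/0.2007 = 2.1715 × 0.049826 = 0.1082.

σ_M = 0.108 mag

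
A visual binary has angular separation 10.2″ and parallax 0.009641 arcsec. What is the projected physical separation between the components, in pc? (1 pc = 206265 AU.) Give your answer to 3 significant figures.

0.00513 pc

d = 1/p = 1/0.009641″ = 103.72 pc.
At distance d (pc), an angle of θ arcsec spans θ·d AU: s = 10.2 × 103.72 = 1057.9 AU.
= 1057.9 / 206265 = 0.0051288 pc.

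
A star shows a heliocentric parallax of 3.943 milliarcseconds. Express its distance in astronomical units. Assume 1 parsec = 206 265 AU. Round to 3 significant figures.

5.23 × 10^7 AU

p = 3.943 milliarcseconds = 0.003943 arcsec.
d = 1/p = 1/0.003943 = 253.61 pc.
In AU: 253.61 × 206265 = 5.2311 × 10^7 AU.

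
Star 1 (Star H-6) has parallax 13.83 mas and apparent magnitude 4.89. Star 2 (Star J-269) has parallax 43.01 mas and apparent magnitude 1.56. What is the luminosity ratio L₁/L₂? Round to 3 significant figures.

L₁/L₂ = 0.450

d₁ = 1/p₁ = 1/0.01383″ = 72.307 pc; d₂ = 1/p₂ = 1/0.04301″ = 23.25 pc.
M₁ = m₁ − 5 log₁₀ d₁ + 5 = 4.89 − 9.2959 + 5 = 0.5941.
M₂ = 1.56 − 6.8321 + 5 = -0.2721.
L₁/L₂ = 10^(0.4(M₂ − M₁)) = 10^(0.4 × (-0.8662)) = 10^(-0.34648) = 0.45032.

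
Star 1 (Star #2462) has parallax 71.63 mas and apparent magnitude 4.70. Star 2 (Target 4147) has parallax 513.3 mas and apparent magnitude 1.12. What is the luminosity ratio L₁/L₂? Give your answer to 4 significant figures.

L₁/L₂ = 1.899

d₁ = 1/p₁ = 1/0.07163″ = 13.961 pc; d₂ = 1/p₂ = 1/0.5133″ = 1.9482 pc.
M₁ = m₁ − 5 log₁₀ d₁ + 5 = 4.70 − 5.7246 + 5 = 3.9754.
M₂ = 1.12 − 1.4482 + 5 = 4.6718.
L₁/L₂ = 10^(0.4(M₂ − M₁)) = 10^(0.4 × 0.6964) = 10^0.27856 = 1.8992.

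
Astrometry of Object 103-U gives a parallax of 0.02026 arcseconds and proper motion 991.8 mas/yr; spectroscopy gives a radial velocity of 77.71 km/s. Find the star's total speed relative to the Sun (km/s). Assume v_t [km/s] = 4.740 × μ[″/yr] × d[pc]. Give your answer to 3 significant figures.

d = 1/p = 1/0.02026″ = 49.358 pc.
μ = 991.8 mas/yr = 0.9918 ″/yr.
v_t = 4.740 μ d = 4.740 × 0.9918 × 49.358 = 232.04 km/s.
v = √(v_r² + v_t²) = √(77.71² + 232.04²) = √59881.4 = 244.71 km/s.

245 km/s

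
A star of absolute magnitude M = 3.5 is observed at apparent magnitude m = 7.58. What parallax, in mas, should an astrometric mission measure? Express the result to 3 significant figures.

m − M = 7.58 − 3.5 = 4.08.
d = 10^((m−M)/5 + 1) = 10^1.816 = 65.464 pc.
p = 1/d = 1/65.464 = 0.015276 arcsec = 15.276 mas.

15.3 mas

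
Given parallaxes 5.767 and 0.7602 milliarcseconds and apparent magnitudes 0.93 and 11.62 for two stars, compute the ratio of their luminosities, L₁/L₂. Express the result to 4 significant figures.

L₁/L₂ = 328.1

d₁ = 1/p₁ = 1/0.005767″ = 173.4 pc; d₂ = 1/p₂ = 1/0.0007602″ = 1315.4 pc.
M₁ = m₁ − 5 log₁₀ d₁ + 5 = 0.93 − 11.1952 + 5 = -5.2652.
M₂ = 11.62 − 15.5953 + 5 = 1.0247.
L₁/L₂ = 10^(0.4(M₂ − M₁)) = 10^(0.4 × 6.2899) = 10^2.51596 = 328.07.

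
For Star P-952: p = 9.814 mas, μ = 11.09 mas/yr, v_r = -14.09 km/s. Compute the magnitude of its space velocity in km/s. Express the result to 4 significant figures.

15.07 km/s

d = 1/p = 1/0.009814″ = 101.9 pc.
μ = 11.09 mas/yr = 0.01109 ″/yr.
v_t = 4.740 μ d = 4.740 × 0.01109 × 101.9 = 5.3565 km/s.
v = √(v_r² + v_t²) = √((-14.09)² + 5.3565²) = √227.22 = 15.074 km/s.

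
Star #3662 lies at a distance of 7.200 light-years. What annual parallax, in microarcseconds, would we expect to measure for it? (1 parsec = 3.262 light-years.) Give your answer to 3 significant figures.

453000 μas

d = 7.200 ly ÷ 3.262 = 2.2072 pc.
p = 1/d = 1/2.2072 = 0.45306 arcsec.
= 0.45306 × 10⁶ = 4.5306 × 10^5 μas.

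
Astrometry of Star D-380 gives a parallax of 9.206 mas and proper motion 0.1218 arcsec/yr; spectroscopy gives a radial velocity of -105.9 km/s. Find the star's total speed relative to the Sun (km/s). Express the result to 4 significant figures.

d = 1/p = 1/0.009206″ = 108.62 pc.
v_t = 4.740 μ d = 4.740 × 0.1218 × 108.62 = 62.71 km/s.
v = √(v_r² + v_t²) = √((-105.9)² + 62.71²) = √15147.4 = 123.07 km/s.

123.1 km/s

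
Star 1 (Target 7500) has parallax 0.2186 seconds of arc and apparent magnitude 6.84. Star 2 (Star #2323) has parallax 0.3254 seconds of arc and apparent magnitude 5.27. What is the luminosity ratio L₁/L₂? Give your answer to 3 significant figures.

L₁/L₂ = 0.522

d₁ = 1/p₁ = 1/0.2186″ = 4.5746 pc; d₂ = 1/p₂ = 1/0.3254″ = 3.0731 pc.
M₁ = m₁ − 5 log₁₀ d₁ + 5 = 6.84 − 3.3018 + 5 = 8.5382.
M₂ = 5.27 − 2.4379 + 5 = 7.8321.
L₁/L₂ = 10^(0.4(M₂ − M₁)) = 10^(0.4 × (-0.7061)) = 10^(-0.28244) = 0.52187.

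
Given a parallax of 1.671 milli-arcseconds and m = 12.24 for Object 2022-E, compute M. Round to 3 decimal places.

M = 3.355

d = 1/p = 1/0.001671″ = 598.44 pc.
m − M = 5 log₁₀(598.44) − 5 = 13.8851 − 5 = 8.8851.
M = m − (m − M) = 12.24 − 8.8851 = 3.355.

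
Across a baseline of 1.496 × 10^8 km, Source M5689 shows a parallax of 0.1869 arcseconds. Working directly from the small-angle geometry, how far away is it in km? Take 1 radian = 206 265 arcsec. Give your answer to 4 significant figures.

θ = 0.1869″ = 0.1869/206265 = 9.0612 × 10^-7 rad.
d = B/θ = (1.496 × 10^8) / (9.0612 × 10^-7) = 1.6510 × 10^14 km.

1.651 × 10^14 km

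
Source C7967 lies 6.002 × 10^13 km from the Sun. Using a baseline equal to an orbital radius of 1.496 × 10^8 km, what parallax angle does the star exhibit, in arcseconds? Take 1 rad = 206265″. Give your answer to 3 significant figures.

θ ≈ B/d = (1.496 × 10^8) / (6.002 × 10^13) = 2.4925 × 10^-6 rad.
In arcseconds: 2.4925 × 10^-6 × 206265 = 0.51412″.

0.514 arcsec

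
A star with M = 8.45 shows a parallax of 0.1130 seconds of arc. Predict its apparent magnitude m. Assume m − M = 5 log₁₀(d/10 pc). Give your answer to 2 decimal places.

m = 8.18

d = 1/p = 1/0.1130″ = 8.8496 pc.
m − M = 5 log₁₀ d − 5 = 5 log₁₀(8.8496) − 5 = 4.7346 − 5 = -0.2654.
m = M + (m − M) = 8.45 + (-0.2654) = 8.18.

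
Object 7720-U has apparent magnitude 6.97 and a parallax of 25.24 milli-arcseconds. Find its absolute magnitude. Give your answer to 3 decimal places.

M = 3.980

d = 1/p = 1/0.02524″ = 39.62 pc.
m − M = 5 log₁₀(39.62) − 5 = 7.9896 − 5 = 2.9896.
M = m − (m − M) = 6.97 − 2.9896 = 3.980.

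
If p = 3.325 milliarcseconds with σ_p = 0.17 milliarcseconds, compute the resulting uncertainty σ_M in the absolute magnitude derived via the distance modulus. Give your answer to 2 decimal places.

σ_M = 0.11 mag

M = m − 5 log₁₀ d + 5 = m + 5 log₁₀ p + 5, so ∂M/∂p = 5/(p ln 10).
σ_M = (5/ln 10) · (σ_p/p) = 2.1715 × 0.17/3.325 = 2.1715 × 0.051128 = 0.11102.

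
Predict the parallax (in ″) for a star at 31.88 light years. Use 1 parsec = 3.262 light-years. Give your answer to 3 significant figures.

0.102 ″

d = 31.88 ly ÷ 3.262 = 9.7731 pc.
p = 1/d = 1/9.7731 = 0.10232 arcsec.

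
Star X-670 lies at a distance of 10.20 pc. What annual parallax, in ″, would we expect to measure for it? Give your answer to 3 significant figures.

p = 1/d = 1/10.2 = 0.098039 arcsec.

0.0980 ″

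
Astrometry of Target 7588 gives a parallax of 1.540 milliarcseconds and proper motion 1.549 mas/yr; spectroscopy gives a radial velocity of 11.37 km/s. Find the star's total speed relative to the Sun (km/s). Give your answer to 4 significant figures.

d = 1/p = 1/0.001540″ = 649.35 pc.
μ = 1.549 mas/yr = 0.001549 ″/yr.
v_t = 4.740 μ d = 4.740 × 0.001549 × 649.35 = 4.7677 km/s.
v = √(v_r² + v_t²) = √(11.37² + 4.7677²) = √152.008 = 12.329 km/s.

12.33 km/s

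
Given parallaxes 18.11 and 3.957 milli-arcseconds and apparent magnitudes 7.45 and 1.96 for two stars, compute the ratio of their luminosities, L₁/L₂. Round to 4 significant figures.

L₁/L₂ = 0.0003040

d₁ = 1/p₁ = 1/0.01811″ = 55.218 pc; d₂ = 1/p₂ = 1/0.003957″ = 252.72 pc.
M₁ = m₁ − 5 log₁₀ d₁ + 5 = 7.45 − 8.7104 + 5 = 3.7396.
M₂ = 1.96 − 12.0132 + 5 = -5.0532.
L₁/L₂ = 10^(0.4(M₂ − M₁)) = 10^(0.4 × (-8.7928)) = 10^(-3.51712) = 0.000304.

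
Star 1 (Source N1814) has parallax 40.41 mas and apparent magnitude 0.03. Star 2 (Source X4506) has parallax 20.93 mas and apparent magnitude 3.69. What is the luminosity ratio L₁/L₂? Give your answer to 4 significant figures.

L₁/L₂ = 7.808

d₁ = 1/p₁ = 1/0.04041″ = 24.746 pc; d₂ = 1/p₂ = 1/0.02093″ = 47.778 pc.
M₁ = m₁ − 5 log₁₀ d₁ + 5 = 0.03 − 6.9675 + 5 = -1.9375.
M₂ = 3.69 − 8.3961 + 5 = 0.2939.
L₁/L₂ = 10^(0.4(M₂ − M₁)) = 10^(0.4 × 2.2314) = 10^0.89256 = 7.8084.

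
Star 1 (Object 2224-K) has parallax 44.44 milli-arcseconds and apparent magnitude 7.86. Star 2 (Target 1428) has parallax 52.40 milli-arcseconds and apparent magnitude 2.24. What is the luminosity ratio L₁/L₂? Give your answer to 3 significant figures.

d₁ = 1/p₁ = 1/0.04444″ = 22.502 pc; d₂ = 1/p₂ = 1/0.05240″ = 19.084 pc.
M₁ = m₁ − 5 log₁₀ d₁ + 5 = 7.86 − 6.7611 + 5 = 6.0989.
M₂ = 2.24 − 6.4033 + 5 = 0.8367.
L₁/L₂ = 10^(0.4(M₂ − M₁)) = 10^(0.4 × (-5.2622)) = 10^(-2.10488) = 0.0078545.

L₁/L₂ = 0.00785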